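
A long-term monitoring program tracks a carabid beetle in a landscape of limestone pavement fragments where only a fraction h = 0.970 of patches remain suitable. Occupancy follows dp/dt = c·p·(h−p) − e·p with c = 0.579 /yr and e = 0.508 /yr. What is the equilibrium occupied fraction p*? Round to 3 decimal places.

0.093

Setting dp/dt = 0 and dividing by p* gives c·(h−p*) = e.
So p* = h − e/c = 0.970 − 0.508/0.579 = 0.970 − 0.8774 = 0.0926.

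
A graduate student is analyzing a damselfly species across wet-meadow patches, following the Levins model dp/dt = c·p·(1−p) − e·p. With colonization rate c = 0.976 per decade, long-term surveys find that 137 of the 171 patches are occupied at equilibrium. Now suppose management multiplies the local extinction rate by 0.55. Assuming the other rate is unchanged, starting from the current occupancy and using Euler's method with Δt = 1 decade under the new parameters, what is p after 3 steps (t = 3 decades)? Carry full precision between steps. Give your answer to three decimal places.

0.890

Observed p* = 137/171 = 0.80117.
Balance c(1−p*) = e gives e = 0.976×(1 − 0.80117) = 0.19406.
Starting from p₀ = 0.80117; update p ← p + (dp/dt)·Δt with the new parameters.
  1  |  dp/dt·Δt = +0.069963  |  p_1 = 0.871133
  2  |  dp/dt·Δt = +0.016588  |  p_2 = 0.887721
  3  |  dp/dt·Δt = +0.002532  |  p_3 = 0.890253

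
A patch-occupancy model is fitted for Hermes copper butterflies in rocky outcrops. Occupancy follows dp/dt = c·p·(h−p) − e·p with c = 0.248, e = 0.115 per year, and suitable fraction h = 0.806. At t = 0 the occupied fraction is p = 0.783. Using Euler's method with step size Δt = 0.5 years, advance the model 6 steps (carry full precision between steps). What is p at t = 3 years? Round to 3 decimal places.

0.599

Update rule: p ← p + [c·p·(h−p) − e·p]·Δt with Δt = 0.5.
  1  |  dp/dt·Δt = -0.042789  |  p_1 = 0.740211
  2  |  dp/dt·Δt = -0.036524  |  p_2 = 0.703687
  3  |  dp/dt·Δt = -0.031534  |  p_3 = 0.672153
  4  |  dp/dt·Δt = -0.027493  |  p_4 = 0.644660
  5  |  dp/dt·Δt = -0.024171  |  p_5 = 0.620489
  6  |  dp/dt·Δt = -0.021405  |  p_6 = 0.599084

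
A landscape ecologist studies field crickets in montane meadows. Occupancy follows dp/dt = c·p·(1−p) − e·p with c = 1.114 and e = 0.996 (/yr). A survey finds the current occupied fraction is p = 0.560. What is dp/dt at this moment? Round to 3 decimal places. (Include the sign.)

Colonization term: c·p·(1−p) = 1.114×0.560×0.4400 = 0.27449.
Extinction term: e·p = 0.55776.
dp/dt = 0.27449 − 0.55776 = -0.28327.

-0.283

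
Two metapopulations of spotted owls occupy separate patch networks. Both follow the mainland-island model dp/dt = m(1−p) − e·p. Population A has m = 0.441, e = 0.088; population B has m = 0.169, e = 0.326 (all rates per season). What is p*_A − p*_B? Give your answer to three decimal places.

0.492

A: p*_A = m/(m+e) = 0.441/0.5290 = 0.8336.
B: p*_B = 0.169/0.4950 = 0.3414.
p*_A − p*_B = 0.8336 − 0.3414 = 0.4922.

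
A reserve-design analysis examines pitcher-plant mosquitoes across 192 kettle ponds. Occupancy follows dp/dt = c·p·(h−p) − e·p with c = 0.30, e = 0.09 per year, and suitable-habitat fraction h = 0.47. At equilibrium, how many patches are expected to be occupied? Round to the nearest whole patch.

p* = h − e/c = 0.47 − 0.3000 = 0.1700.
Expected occupied patches = N × p* = 192 × 0.1700 = 32.64 ≈ 33.

33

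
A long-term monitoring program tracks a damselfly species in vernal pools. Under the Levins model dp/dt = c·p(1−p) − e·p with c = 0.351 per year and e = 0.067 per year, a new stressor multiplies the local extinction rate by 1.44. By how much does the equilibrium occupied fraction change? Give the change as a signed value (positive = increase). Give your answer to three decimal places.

-0.084

Before: p* = 1 − 0.067/0.351 = 0.8091.
After the change, c = 0.351, e = 0.09648, so p* = 1 − 0.09648/0.351 = 0.7251.
Δp* = 0.7251 − 0.8091 = -0.0840.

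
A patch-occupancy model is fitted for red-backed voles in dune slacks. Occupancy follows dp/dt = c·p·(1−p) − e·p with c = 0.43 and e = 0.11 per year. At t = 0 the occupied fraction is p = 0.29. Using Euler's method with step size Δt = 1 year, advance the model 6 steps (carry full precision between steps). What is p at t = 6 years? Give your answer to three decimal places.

Update rule: p ← p + [c·p·(1−p) − e·p]·Δt with Δt = 1.
step 1: Δp = +0.05664, p = 0.34664
step 2: Δp = +0.05926, p = 0.40589
step 3: Δp = +0.05904, p = 0.46494
step 4: Δp = +0.05583, p = 0.52077
step 5: Δp = +0.05003, p = 0.57080
step 6: Δp = +0.04256, p = 0.61335

0.613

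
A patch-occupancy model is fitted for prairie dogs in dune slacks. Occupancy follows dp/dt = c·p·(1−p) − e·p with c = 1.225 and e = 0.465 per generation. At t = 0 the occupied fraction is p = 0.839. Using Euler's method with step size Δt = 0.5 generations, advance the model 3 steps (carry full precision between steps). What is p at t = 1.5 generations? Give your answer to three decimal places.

0.655

Update rule: p ← p + [c·p·(1−p) − e·p]·Δt with Δt = 0.5.
  1  |  dp/dt·Δt = -0.112332  |  p_1 = 0.726668
  2  |  dp/dt·Δt = -0.047295  |  p_2 = 0.679374
  3  |  dp/dt·Δt = -0.024536  |  p_3 = 0.654837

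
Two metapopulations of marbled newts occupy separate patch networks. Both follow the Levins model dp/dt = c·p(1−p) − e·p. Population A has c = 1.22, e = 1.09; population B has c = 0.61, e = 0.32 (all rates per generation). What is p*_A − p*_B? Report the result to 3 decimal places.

A: p*_A = 1 − 1.09/1.22 = 0.1066.
B: p*_B = 1 − 0.32/0.61 = 0.4754.
p*_A − p*_B = 0.1066 − 0.4754 = -0.3689.

-0.369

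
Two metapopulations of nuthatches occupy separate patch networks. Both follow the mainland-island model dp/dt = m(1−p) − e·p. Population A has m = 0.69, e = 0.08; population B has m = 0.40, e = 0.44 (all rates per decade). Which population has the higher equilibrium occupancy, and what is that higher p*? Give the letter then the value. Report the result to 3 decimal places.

A: p*_A = m/(m+e) = 0.69/0.7700 = 0.8961.
B: p*_B = 0.40/0.8400 = 0.4762.
A is higher at 0.8961.

A, 0.896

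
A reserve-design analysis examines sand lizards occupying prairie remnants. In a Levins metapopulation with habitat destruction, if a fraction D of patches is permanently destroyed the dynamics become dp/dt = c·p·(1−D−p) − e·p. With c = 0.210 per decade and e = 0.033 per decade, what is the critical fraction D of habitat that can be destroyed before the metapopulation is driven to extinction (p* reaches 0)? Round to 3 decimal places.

The nontrivial equilibrium is p* = (1−D) − e/c; extinction occurs when this hits zero.
So D_crit = 1 − e/c = 1 − 0.033/0.210 = 1 − 0.1571 = 0.8429.
Note this equals the original equilibrium occupancy — the Levins extinction-debt result.

0.843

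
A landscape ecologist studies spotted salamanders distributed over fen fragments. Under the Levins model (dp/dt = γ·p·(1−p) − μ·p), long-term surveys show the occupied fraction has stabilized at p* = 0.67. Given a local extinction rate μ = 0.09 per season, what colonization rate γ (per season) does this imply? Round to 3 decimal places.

At equilibrium γ(1−p*) = μ, so γ = μ/(1−p*).
γ = 0.09/(1 − 0.67) = 0.09/0.3300 = 0.2727.

0.273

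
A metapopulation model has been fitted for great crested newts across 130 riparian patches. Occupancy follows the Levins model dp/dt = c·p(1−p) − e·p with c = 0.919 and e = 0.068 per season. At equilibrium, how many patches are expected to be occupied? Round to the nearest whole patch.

120

p* = 1 − e/c = 1 − 0.068/0.919 = 0.9260.
Expected occupied patches = N × p* = 130 × 0.9260 = 120.38 ≈ 120.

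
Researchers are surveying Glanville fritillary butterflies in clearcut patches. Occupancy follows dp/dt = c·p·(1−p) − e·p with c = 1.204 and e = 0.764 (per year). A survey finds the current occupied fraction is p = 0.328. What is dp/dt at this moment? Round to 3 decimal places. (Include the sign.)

0.015

Colonization term: c·p·(1−p) = 1.204×0.328×0.6720 = 0.26538.
Extinction term: e·p = 0.25059.
dp/dt = 0.26538 − 0.25059 = 0.01479.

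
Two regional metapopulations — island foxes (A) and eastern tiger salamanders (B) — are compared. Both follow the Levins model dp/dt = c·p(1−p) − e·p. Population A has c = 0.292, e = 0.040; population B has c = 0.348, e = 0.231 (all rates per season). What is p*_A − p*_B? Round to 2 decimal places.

0.53

A: p*_A = 1 − 0.040/0.292 = 0.8630.
B: p*_B = 1 − 0.231/0.348 = 0.3362.
p*_A − p*_B = 0.8630 − 0.3362 = 0.5268.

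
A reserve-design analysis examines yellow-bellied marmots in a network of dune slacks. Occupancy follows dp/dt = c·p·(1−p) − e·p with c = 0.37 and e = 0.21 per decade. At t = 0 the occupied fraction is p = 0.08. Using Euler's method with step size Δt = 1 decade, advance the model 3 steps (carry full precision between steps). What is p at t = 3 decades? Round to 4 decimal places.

0.1143

Update rule: p ← p + [c·p·(1−p) − e·p]·Δt with Δt = 1.
t = 1: p = 0.08000 + (+0.01043) = 0.09043
t = 2: p = 0.09043 + (+0.01144) = 0.10188
t = 3: p = 0.10188 + (+0.01246) = 0.11434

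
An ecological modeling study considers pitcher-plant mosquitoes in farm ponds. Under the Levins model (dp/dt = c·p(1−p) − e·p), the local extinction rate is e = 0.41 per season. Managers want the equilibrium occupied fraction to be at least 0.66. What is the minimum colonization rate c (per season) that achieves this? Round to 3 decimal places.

p* = 1 − e/c ≥ 0.66 requires e/c ≤ 0.3400, i.e. c ≥ e/0.3400.
c_min = 0.41/0.3400 = 1.2059.

1.206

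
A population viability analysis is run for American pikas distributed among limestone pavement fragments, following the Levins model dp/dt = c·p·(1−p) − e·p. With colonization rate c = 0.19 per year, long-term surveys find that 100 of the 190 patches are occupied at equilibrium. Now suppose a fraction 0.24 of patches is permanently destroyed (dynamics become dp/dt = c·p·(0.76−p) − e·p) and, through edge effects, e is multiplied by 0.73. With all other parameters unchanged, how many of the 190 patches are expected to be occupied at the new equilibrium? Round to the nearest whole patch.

Observed p* = 100/190 = 0.52632.
Balance c(1−p*) = e gives e = 0.19×(1 − 0.52632) = 0.09000.
New p* = 0.76 − e/c = 0.76 − 0.06570/0.19000 = 0.41421.
Expected occupied = 190 × 0.41421 = 78.70 ≈ 79.

79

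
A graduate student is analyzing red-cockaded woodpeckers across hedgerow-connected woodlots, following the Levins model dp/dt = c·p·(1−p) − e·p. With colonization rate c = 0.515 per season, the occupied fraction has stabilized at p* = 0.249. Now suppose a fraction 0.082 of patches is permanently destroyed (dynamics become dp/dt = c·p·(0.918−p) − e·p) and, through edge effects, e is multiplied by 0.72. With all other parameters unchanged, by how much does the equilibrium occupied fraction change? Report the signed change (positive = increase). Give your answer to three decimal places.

Balance c(1−p*) = e gives e = 0.515×(1 − 0.24900) = 0.38677.
New p* = 0.918 − e/c = 0.918 − 0.27847/0.51500 = 0.37728.
Δp* = 0.37728 − 0.24900 = +0.12828.

0.128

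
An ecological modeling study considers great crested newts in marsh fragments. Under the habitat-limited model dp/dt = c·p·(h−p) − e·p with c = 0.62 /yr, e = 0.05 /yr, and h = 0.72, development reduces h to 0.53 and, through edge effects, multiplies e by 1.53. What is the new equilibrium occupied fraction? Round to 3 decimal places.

0.407

Before: p* = h − e/c = 0.72 − 0.05/0.62 = 0.72 − 0.0806 = 0.6394.
After: c = 0.62, e = 0.0765, h = 0.53; p* = 0.53 − 0.0765/0.62 = 0.4066.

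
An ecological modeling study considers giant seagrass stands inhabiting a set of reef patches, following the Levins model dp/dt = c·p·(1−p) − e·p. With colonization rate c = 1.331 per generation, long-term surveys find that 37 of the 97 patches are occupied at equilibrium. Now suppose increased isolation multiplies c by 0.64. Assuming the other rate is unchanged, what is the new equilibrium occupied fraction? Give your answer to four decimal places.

Observed p* = 37/97 = 0.38144.
Balance c(1−p*) = e gives e = 1.331×(1 − 0.38144) = 0.82330.
New p* = 1 − e/c = 1 − 0.82330/0.85184 = 0.03350.

0.0335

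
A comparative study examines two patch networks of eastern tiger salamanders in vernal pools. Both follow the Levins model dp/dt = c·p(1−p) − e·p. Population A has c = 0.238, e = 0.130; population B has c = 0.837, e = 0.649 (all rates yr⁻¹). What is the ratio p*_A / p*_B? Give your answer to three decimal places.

A: p*_A = 1 − 0.130/0.238 = 0.4538.
B: p*_B = 1 − 0.649/0.837 = 0.2246.
p*_A / p*_B = 0.4538/0.2246 = 2.0203.

2.020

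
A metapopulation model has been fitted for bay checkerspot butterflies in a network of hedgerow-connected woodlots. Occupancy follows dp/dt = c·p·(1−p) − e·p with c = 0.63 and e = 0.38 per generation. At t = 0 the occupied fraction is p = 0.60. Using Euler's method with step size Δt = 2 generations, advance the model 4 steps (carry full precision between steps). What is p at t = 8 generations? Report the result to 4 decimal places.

0.4018

Update rule: p ← p + [c·p·(1−p) − e·p]·Δt with Δt = 2.
t = 2: p = 0.60000 + (-0.15360) = 0.44640
t = 4: p = 0.44640 + (-0.02788) = 0.41852
t = 6: p = 0.41852 + (-0.01144) = 0.40708
t = 8: p = 0.40708 + (-0.00526) = 0.40182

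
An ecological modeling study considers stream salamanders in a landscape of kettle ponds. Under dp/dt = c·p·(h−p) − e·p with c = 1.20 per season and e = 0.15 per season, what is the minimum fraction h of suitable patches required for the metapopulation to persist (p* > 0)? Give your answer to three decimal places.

0.125

p* = h − e/c is positive only when h > e/c.
h_min = e/c = 0.15/1.20 = 0.1250.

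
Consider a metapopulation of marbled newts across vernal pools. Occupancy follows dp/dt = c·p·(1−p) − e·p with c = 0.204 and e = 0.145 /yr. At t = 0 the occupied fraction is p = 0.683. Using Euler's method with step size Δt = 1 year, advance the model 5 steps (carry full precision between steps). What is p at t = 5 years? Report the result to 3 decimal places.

Update rule: p ← p + [c·p·(1−p) − e·p]·Δt with Δt = 1.
  1  |  dp/dt·Δt = -0.054867  |  p_1 = 0.628133
  2  |  dp/dt·Δt = -0.043429  |  p_2 = 0.584705
  3  |  dp/dt·Δt = -0.035246  |  p_3 = 0.549459
  4  |  dp/dt·Δt = -0.029171  |  p_4 = 0.520288
  5  |  dp/dt·Δt = -0.024526  |  p_5 = 0.495762

0.496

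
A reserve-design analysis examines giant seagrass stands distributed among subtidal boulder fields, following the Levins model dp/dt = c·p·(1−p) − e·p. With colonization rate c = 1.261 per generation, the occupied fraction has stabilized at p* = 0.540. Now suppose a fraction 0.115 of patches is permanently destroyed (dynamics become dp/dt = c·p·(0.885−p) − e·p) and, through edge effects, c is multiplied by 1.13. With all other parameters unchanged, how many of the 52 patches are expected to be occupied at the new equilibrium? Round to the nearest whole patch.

Balance c(1−p*) = e gives e = 1.261×(1 − 0.54000) = 0.58006.
New p* = 0.885 − e/c = 0.885 − 0.58006/1.42493 = 0.47792.
Expected occupied = 52 × 0.47792 = 24.85 ≈ 25.

25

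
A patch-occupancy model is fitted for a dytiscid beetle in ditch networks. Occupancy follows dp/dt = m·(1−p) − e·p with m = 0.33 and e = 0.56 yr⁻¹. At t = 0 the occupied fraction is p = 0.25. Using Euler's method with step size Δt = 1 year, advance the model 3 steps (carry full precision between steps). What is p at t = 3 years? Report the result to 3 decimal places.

0.371

Update rule: p ← p + [m·(1−p) − e·p]·Δt with Δt = 1.
p: 0.25000 → 0.35750  (Δp = +0.10750)
p: 0.35750 → 0.36933  (Δp = +0.01183)
p: 0.36933 → 0.37063  (Δp = +0.00130)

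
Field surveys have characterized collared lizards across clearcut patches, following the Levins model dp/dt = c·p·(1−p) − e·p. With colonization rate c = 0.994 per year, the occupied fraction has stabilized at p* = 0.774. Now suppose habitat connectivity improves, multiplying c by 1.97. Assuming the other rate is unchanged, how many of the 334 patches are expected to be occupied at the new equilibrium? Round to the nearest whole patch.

Balance c(1−p*) = e gives e = 0.994×(1 − 0.77400) = 0.22464.
New p* = 1 − e/c = 1 − 0.22464/1.95818 = 0.88528.
Expected occupied = 334 × 0.88528 = 295.68 ≈ 296.

296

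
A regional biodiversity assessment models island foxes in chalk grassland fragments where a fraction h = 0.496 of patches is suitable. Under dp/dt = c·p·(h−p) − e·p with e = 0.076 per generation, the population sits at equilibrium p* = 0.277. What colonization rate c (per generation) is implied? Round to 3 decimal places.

0.347

At equilibrium c(h−p*) = e, so c = e/(h−p*).
c = 0.076/(0.496 − 0.277) = 0.076/0.2190 = 0.3470.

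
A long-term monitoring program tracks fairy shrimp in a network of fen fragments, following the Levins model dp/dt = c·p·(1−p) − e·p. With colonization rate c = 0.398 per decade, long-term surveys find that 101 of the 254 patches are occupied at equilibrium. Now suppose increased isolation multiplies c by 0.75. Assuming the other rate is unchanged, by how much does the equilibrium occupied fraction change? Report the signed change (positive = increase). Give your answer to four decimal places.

-0.2008

Observed p* = 101/254 = 0.39764.
Balance c(1−p*) = e gives e = 0.398×(1 − 0.39764) = 0.23974.
New p* = 1 − e/c = 1 − 0.23974/0.29850 = 0.19685.
Δp* = 0.19685 − 0.39764 = -0.20079.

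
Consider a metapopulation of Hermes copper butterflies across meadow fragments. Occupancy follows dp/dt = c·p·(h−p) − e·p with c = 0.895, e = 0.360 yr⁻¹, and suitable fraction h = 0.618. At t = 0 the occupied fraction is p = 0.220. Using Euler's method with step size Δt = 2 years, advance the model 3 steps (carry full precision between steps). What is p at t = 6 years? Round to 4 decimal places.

Update rule: p ← p + [c·p·(h−p) − e·p]·Δt with Δt = 2.
step 1: Δp = -0.00167, p = 0.21833
step 2: Δp = -0.00100, p = 0.21733
step 3: Δp = -0.00061, p = 0.21672

0.2167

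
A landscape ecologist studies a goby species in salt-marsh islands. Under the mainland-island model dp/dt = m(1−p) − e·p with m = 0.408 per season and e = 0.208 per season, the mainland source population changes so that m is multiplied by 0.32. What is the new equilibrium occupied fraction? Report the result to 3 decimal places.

Before: p* = 0.408/(0.408+0.208) = 0.6623.
After: m = 0.13056, e = 0.208; p* = 0.13056/0.3386 = 0.3856.

0.386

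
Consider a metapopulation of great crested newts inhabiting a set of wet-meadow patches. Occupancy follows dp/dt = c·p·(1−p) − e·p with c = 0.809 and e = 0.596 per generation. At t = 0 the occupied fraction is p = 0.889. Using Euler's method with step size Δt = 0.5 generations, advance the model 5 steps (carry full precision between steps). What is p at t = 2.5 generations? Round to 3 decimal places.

0.413

Update rule: p ← p + [c·p·(1−p) − e·p]·Δt with Δt = 0.5.
step 1: Δp = -0.22501, p = 0.66399
step 2: Δp = -0.10762, p = 0.55637
step 3: Δp = -0.06596, p = 0.49041
step 4: Δp = -0.04505, p = 0.44536
step 5: Δp = -0.03280, p = 0.41256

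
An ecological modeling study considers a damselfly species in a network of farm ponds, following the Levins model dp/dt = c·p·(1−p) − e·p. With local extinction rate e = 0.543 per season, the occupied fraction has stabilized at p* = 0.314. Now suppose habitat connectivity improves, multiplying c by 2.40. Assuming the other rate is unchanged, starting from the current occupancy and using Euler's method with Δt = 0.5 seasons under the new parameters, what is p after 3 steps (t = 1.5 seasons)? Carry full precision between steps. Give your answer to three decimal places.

0.635

Balance c(1−p*) = e gives c = e/(1 − 0.31400) = 0.543/0.68600 = 0.79155.
Starting from p₀ = 0.31400; update p ← p + (dp/dt)·Δt with the new parameters.
t = 0.5: p = 0.31400 + (+0.11935) = 0.43335
t = 1: p = 0.43335 + (+0.11559) = 0.54894
t = 1.5: p = 0.54894 + (+0.08615) = 0.63509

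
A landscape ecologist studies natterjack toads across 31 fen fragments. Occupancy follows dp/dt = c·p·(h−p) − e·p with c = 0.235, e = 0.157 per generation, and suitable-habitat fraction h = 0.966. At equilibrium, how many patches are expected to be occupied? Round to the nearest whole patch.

p* = h − e/c = 0.966 − 0.6681 = 0.2979.
Expected occupied patches = N × p* = 31 × 0.2979 = 9.24 ≈ 9.

9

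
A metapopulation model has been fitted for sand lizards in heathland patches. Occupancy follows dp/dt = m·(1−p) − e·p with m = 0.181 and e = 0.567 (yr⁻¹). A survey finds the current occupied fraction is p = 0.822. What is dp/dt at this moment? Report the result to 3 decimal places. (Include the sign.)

-0.434

Colonization term: m·(1−p) = 0.181×0.1780 = 0.03222.
Extinction term: e·p = 0.46607.
dp/dt = 0.03222 − 0.46607 = -0.43386.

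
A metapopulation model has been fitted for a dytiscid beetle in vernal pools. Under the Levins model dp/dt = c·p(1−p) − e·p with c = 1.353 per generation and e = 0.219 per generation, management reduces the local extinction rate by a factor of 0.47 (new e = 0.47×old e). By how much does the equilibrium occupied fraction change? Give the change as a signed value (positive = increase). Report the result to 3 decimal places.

Before: p* = 1 − 0.219/1.353 = 0.8381.
After the change, c = 1.353, e = 0.10293, so p* = 1 − 0.10293/1.353 = 0.9239.
Δp* = 0.9239 − 0.8381 = +0.0858.

0.086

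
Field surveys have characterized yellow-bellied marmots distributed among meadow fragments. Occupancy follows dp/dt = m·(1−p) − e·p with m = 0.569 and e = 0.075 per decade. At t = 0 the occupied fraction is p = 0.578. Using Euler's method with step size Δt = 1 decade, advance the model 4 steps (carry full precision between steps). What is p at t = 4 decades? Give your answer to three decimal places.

Update rule: p ← p + [m·(1−p) − e·p]·Δt with Δt = 1.
p: 0.57800 → 0.77477  (Δp = +0.19677)
p: 0.77477 → 0.84482  (Δp = +0.07005)
p: 0.84482 → 0.86975  (Δp = +0.02494)
p: 0.86975 → 0.87863  (Δp = +0.00888)

0.879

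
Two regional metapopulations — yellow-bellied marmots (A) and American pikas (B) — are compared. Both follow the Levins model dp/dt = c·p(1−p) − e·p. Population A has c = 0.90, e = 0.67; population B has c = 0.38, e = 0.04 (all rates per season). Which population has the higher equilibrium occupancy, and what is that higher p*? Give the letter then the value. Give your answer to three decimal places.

A: p*_A = 1 − 0.67/0.90 = 0.2556.
B: p*_B = 1 − 0.04/0.38 = 0.8947.
B is higher at 0.8947.

B, 0.895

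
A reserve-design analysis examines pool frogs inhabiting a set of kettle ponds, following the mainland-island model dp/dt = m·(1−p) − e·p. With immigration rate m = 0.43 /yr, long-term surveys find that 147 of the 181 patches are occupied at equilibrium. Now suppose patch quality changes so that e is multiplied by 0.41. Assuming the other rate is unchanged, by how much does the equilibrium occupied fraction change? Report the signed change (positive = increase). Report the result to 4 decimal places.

0.1012

Observed p* = 147/181 = 0.81215.
Balance m(1−p*) = e·p* gives e = m(1−p*)/p* = 0.43×0.18785/0.81215 = 0.09946.
New p* = m/(m+e) = 0.43000/(0.43000+0.04078) = 0.91338.
Δp* = 0.91338 − 0.81215 = +0.10123.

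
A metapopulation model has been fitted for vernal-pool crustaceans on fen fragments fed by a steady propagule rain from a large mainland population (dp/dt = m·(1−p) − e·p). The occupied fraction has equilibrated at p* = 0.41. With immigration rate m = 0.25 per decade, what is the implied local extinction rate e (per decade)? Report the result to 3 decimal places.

0.360

At equilibrium m(1−p*) = e·p*, so e = m(1−p*)/p*.
e = 0.25 × 0.5900 / 0.41 = 0.3598.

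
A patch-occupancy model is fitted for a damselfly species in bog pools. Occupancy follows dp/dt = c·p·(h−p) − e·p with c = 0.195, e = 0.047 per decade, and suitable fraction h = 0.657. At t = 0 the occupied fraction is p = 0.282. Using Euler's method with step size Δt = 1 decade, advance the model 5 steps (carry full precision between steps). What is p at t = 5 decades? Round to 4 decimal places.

Update rule: p ← p + [c·p·(h−p) − e·p]·Δt with Δt = 1.
step 1: Δp = +0.00737, p = 0.28937
step 2: Δp = +0.00714, p = 0.29651
step 3: Δp = +0.00691, p = 0.30342
step 4: Δp = +0.00666, p = 0.31008
step 5: Δp = +0.00640, p = 0.31648

0.3165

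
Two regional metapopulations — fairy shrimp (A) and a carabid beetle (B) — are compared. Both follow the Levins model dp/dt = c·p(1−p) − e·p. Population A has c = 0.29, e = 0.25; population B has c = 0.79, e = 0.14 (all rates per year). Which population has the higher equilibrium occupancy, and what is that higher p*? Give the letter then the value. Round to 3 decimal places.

B, 0.823

A: p*_A = 1 − 0.25/0.29 = 0.1379.
B: p*_B = 1 − 0.14/0.79 = 0.8228.
B is higher at 0.8228.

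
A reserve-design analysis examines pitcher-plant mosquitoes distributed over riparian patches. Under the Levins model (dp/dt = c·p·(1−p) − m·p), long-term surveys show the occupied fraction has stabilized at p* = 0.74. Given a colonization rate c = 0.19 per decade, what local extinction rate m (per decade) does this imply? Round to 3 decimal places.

At equilibrium c(1−p*) = m.
m = 0.19 × (1 − 0.74) = 0.19 × 0.2600 = 0.0494.

0.049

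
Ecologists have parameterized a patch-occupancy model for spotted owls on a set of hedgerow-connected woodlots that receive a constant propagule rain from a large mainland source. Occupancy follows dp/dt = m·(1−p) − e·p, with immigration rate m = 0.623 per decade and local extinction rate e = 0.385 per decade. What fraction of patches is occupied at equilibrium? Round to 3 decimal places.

0.618

At equilibrium the propagule rain into empty patches balances local extinction: m(1−p*) = e·p*.
p* = m/(m+e) = 0.623/(0.623+0.385) = 0.623/1.0080 = 0.6181.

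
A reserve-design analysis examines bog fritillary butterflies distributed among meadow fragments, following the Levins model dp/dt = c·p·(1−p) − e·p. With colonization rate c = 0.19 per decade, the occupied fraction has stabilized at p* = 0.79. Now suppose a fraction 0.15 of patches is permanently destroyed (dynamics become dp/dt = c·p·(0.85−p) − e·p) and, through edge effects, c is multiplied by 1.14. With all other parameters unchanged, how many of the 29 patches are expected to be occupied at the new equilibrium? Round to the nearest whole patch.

19

Balance c(1−p*) = e gives e = 0.19×(1 − 0.79000) = 0.03990.
New p* = 0.85 − e/c = 0.85 − 0.03990/0.21660 = 0.66579.
Expected occupied = 29 × 0.66579 = 19.31 ≈ 19.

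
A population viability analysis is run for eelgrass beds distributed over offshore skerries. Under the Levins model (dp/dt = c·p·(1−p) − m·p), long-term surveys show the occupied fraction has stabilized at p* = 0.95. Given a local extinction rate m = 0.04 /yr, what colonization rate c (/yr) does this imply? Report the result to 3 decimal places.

0.800

At equilibrium c(1−p*) = m, so c = m/(1−p*).
c = 0.04/(1 − 0.95) = 0.04/0.0500 = 0.8000.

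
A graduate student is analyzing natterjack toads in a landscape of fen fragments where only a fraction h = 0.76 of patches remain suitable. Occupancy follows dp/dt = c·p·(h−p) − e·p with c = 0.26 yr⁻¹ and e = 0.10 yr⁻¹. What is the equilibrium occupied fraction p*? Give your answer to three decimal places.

0.375

Setting dp/dt = 0 and dividing by p* gives c·(h−p*) = e.
So p* = h − e/c = 0.76 − 0.10/0.26 = 0.76 − 0.3846 = 0.3754.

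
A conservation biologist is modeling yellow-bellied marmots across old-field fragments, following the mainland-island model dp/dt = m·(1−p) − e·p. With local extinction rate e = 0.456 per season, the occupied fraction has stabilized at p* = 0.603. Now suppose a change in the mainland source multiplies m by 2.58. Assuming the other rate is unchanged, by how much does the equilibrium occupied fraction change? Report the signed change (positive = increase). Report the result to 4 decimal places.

0.1937

Balance m(1−p*) = e·p* gives m = e·p*/(1−p*) = 0.456×0.60300/0.39700 = 0.69261.
New p* = m/(m+e) = 1.78693/(1.78693+0.45600) = 0.79669.
Δp* = 0.79669 − 0.60300 = +0.19369.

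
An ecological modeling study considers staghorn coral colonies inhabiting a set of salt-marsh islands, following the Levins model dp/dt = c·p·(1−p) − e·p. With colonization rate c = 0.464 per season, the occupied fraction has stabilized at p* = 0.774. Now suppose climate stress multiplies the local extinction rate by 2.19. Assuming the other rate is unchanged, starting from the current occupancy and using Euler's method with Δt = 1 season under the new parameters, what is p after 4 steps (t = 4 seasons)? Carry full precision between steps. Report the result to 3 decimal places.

Balance c(1−p*) = e gives e = 0.464×(1 − 0.77400) = 0.10486.
Starting from p₀ = 0.77400; update p ← p + (dp/dt)·Δt with the new parameters.
step 1: Δp = -0.09659, p = 0.67741
step 2: Δp = -0.05417, p = 0.62324
step 3: Δp = -0.03418, p = 0.58906
step 4: Δp = -0.02296, p = 0.56610

0.566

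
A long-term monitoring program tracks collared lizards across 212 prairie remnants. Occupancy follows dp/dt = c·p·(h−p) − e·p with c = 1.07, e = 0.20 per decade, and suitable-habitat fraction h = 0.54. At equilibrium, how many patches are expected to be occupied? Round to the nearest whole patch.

p* = h − e/c = 0.54 − 0.1869 = 0.3531.
Expected occupied patches = N × p* = 212 × 0.3531 = 74.85 ≈ 75.

75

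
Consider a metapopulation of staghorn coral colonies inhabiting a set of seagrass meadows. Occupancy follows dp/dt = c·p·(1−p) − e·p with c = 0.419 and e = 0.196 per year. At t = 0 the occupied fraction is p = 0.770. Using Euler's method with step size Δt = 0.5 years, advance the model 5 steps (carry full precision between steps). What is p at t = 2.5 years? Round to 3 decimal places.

Update rule: p ← p + [c·p·(1−p) − e·p]·Δt with Δt = 0.5.
step 1: Δp = -0.03836, p = 0.73164
step 2: Δp = -0.03057, p = 0.70108
step 3: Δp = -0.02480, p = 0.67627
step 4: Δp = -0.02041, p = 0.65586
step 5: Δp = -0.01699, p = 0.63888

0.639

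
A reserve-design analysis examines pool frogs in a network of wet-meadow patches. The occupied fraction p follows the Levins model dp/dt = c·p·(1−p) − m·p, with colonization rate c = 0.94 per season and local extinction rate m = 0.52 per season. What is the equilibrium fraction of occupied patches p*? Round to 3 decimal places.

At equilibrium, colonization balances extinction: c·p*·(1−p*) = m·p*.
So p* = 1 − m/c = 1 − 0.52/0.94 = 1 − 0.5532 = 0.4468.

0.447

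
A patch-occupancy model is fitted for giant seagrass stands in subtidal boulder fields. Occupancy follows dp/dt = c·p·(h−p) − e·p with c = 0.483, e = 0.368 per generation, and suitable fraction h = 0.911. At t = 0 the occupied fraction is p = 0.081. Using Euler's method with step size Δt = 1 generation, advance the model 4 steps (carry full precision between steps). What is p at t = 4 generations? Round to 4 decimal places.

Update rule: p ← p + [c·p·(h−p) − e·p]·Δt with Δt = 1.
  1  |  dp/dt·Δt = +0.002664  |  p_1 = 0.083664
  2  |  dp/dt·Δt = +0.002644  |  p_2 = 0.086308
  3  |  dp/dt·Δt = +0.002617  |  p_3 = 0.088926
  4  |  dp/dt·Δt = +0.002584  |  p_4 = 0.091510

0.0915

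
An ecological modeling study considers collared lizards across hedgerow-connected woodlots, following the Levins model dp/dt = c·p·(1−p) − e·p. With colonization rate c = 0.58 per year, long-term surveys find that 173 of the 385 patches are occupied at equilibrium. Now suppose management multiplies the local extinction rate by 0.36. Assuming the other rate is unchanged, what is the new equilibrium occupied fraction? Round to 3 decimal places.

Observed p* = 173/385 = 0.44935.
Balance c(1−p*) = e gives e = 0.58×(1 − 0.44935) = 0.31938.
New p* = 1 − e/c = 1 − 0.11498/0.58000 = 0.80176.

0.802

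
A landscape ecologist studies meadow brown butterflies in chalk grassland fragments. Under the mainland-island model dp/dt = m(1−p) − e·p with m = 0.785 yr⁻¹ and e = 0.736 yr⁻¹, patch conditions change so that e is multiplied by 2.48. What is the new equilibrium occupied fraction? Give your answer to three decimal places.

0.301

Before: p* = 0.785/(0.785+0.736) = 0.5161.
After: m = 0.785, e = 1.82528; p* = 0.785/2.6103 = 0.3007.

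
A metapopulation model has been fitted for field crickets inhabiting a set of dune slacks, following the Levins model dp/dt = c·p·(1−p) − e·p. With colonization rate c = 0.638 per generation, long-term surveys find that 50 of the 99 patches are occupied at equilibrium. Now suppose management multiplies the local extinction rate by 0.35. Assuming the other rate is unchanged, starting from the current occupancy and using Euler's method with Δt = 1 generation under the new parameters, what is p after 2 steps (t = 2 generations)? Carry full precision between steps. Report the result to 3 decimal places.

0.693

Observed p* = 50/99 = 0.50505.
Balance c(1−p*) = e gives e = 0.638×(1 − 0.50505) = 0.31578.
Starting from p₀ = 0.50505; update p ← p + (dp/dt)·Δt with the new parameters.
step 1: Δp = +0.10366, p = 0.60871
step 2: Δp = +0.08468, p = 0.69340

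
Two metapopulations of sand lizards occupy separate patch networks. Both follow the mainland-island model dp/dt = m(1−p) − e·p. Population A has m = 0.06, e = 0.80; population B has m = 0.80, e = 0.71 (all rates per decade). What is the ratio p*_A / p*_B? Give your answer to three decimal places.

0.132

A: p*_A = m/(m+e) = 0.06/0.8600 = 0.0698.
B: p*_B = 0.80/1.5100 = 0.5298.
p*_A / p*_B = 0.0698/0.5298 = 0.1317.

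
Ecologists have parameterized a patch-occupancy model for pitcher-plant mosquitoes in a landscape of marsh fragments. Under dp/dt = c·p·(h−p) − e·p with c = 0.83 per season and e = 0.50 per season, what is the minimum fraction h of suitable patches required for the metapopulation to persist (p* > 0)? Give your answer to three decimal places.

p* = h − e/c is positive only when h > e/c.
h_min = e/c = 0.50/0.83 = 0.6024.

0.602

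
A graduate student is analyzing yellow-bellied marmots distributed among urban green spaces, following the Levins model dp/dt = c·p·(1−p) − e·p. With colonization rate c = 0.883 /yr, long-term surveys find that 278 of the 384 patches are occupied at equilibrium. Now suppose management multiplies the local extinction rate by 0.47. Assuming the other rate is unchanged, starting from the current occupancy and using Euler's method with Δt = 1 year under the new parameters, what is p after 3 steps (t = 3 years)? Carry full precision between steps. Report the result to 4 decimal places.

Observed p* = 278/384 = 0.72396.
Balance c(1−p*) = e gives e = 0.883×(1 − 0.72396) = 0.24374.
Starting from p₀ = 0.72396; update p ← p + (dp/dt)·Δt with the new parameters.
p: 0.72396 → 0.81748  (Δp = +0.09352)
p: 0.81748 → 0.85558  (Δp = +0.03810)
p: 0.85558 → 0.86667  (Δp = +0.01109)

0.8667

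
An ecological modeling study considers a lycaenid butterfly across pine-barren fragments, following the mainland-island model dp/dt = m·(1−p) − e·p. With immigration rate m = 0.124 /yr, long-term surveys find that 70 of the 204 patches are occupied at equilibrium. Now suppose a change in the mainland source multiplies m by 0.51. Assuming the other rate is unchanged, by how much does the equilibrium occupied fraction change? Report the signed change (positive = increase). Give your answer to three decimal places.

Observed p* = 70/204 = 0.34314.
Balance m(1−p*) = e·p* gives e = m(1−p*)/p* = 0.124×0.65686/0.34314 = 0.23737.
New p* = m/(m+e) = 0.06324/(0.06324+0.23737) = 0.21037.
Δp* = 0.21037 − 0.34314 = -0.13277.

-0.133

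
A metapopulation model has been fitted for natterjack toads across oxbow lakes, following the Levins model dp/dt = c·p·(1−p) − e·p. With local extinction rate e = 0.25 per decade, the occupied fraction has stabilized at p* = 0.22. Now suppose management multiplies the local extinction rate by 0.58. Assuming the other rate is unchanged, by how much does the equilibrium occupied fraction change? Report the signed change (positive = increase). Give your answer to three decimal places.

0.328

Balance c(1−p*) = e gives c = e/(1 − 0.22000) = 0.25/0.78000 = 0.32051.
New p* = 1 − e/c = 1 − 0.14500/0.32051 = 0.54760.
Δp* = 0.54760 − 0.22000 = +0.32760.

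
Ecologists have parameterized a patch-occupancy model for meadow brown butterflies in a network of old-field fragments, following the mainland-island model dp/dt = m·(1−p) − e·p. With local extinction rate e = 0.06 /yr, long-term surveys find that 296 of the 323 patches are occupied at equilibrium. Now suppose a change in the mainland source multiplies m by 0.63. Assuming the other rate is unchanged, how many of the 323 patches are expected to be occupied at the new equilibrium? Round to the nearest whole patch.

282

Observed p* = 296/323 = 0.91641.
Balance m(1−p*) = e·p* gives m = e·p*/(1−p*) = 0.06×0.91641/0.08359 = 0.65779.
New p* = m/(m+e) = 0.41441/(0.41441+0.06000) = 0.87353.
Expected occupied = 323 × 0.87353 = 282.15 ≈ 282.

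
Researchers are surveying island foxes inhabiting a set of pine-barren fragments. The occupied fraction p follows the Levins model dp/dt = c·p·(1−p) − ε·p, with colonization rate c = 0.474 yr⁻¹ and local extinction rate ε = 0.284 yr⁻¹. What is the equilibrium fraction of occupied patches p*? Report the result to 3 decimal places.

0.401

At equilibrium, colonization balances extinction: c·p*·(1−p*) = ε·p*.
So p* = 1 − ε/c = 1 − 0.284/0.474 = 1 − 0.5992 = 0.4008.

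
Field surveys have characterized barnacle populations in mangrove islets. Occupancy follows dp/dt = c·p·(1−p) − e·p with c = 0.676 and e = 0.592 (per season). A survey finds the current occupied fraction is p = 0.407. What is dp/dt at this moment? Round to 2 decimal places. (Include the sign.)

-0.08

Colonization term: c·p·(1−p) = 0.676×0.407×0.5930 = 0.16315.
Extinction term: e·p = 0.24094.
dp/dt = 0.16315 − 0.24094 = -0.07779.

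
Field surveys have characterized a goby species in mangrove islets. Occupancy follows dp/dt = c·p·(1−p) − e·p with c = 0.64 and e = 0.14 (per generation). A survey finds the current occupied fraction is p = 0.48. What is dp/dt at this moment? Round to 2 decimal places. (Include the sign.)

0.09

Colonization term: c·p·(1−p) = 0.64×0.48×0.5200 = 0.15974.
Extinction term: e·p = 0.06720.
dp/dt = 0.15974 − 0.06720 = 0.09254.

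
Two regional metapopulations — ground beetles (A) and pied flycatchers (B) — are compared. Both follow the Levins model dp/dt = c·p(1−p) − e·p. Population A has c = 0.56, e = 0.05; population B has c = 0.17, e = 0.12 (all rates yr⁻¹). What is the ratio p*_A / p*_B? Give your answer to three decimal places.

3.096

A: p*_A = 1 − 0.05/0.56 = 0.9107.
B: p*_B = 1 − 0.12/0.17 = 0.2941.
p*_A / p*_B = 0.9107/0.2941 = 3.0964.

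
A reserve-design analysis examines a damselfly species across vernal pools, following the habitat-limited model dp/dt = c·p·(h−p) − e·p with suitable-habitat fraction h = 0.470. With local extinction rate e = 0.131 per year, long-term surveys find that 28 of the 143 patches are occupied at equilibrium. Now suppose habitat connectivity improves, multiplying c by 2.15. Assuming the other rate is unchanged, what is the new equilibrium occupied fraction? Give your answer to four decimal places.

0.3425

Observed p* = 28/143 = 0.19580.
Balance c(h−p*) = e gives c = e/(0.47 − 0.19580) = 0.131/0.27420 = 0.47775.
New p* = 0.47 − e/c = 0.47 − 0.13100/1.02716 = 0.34246.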